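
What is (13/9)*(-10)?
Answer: -130/9 ≈ -14.444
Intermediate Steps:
(13/9)*(-10) = -130/9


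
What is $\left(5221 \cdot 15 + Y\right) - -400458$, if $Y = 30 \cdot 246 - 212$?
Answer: $485941$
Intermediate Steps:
$Y = 7168$ ($Y = 7380 - 212 = 7168$)
$\left(5221 \cdot 15 + Y\right) - -400458 = \left(5221 \cdot 15 + 7168\right) - -400458 = \left(78315 + 7168\right) + 400458 = 85483 + 400458 = 485941$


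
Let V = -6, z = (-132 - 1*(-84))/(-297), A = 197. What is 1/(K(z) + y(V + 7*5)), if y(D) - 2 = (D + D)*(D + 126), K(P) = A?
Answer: 1/9189 ≈ 0.00010883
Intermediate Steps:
z = 16/99 (z = (-132 + 84)*(-1/297) = -48*(-1/297) = 16/99 ≈ 0.16162)
K(P) = 197
y(D) = 2 + 2*D*(126 + D) (y(D) = 2 + (D + D)*(D + 126) = 2 + (2*D)*(126 + D) = 2 + 2*D*(126 + D))
1/(K(z) + y(V + 7*5)) = 1/(197 + (2 + 2*(-6 + 7*5)² + 252*(-6 + 7*5))) = 1/(197 + (2 + 2*(-6 + 35)² + 252*(-6 + 35))) = 1/(197 + (2 + 2*29² + 252*29)) = 1/(197 + (2 + 2*841 + 7308)) = 1/(197 + (2 + 1682 + 7308)) = 1/(197 + 8992) = 1/9189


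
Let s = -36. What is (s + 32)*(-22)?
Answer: 88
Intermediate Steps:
(s + 32)*(-22) = (-36 + 32)*(-22) = -4*(-22) = 88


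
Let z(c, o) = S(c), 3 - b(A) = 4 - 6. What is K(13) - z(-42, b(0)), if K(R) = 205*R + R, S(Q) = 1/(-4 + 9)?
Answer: 13389/5 ≈ 2677.8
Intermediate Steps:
b(A) = 5 (b(A) = 3 - (4 - 6) = 3 - 1*(-2) = 3 + 2 = 5)
S(Q) = 1/5
z(c, o) = 1/5
K(R) = 206*R
K(13) - z(-42, b(0)) = 206*13 - 1*1/5 = 2678 - 1/5 = 13389/5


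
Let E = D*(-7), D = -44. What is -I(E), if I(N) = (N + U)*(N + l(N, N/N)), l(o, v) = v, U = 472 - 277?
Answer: -155427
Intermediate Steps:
U = 195
E = 308 (E = -44*(-7) = 308)
I(N) = (1 + N)*(195 + N) (I(N) = (N + 195)*(N + N/N) = (195 + N)*(N + 1) = (195 + N)*(1 + N) = (1 + N)*(195 + N))
-I(E) = -(195 + 308**2 + 196*308) = -(195 + 94864 + 60368) = -1*155427 = -155427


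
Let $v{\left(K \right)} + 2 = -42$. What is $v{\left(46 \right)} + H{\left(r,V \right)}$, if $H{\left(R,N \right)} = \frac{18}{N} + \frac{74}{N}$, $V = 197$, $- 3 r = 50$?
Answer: $- \frac{8576}{197} \approx -43.533$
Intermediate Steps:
$r = - \frac{50}{3}$ ($r = \left(- \frac{1}{3}\right) 50 = - \frac{50}{3} \approx -16.667$)
$v{\left(K \right)} = -44$ ($v{\left(K \right)} = -2 - 42 = -44$)
$H{\left(R,N \right)} = \frac{92}{N}$
$v{\left(46 \right)} + H{\left(r,V \right)} = -44 + \frac{92}{197} = - \frac{8576}{197}$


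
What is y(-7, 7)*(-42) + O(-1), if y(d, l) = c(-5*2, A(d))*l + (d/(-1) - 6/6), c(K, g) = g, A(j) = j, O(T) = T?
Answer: 1805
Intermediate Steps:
y(d, l) = -1 - d + d*l (y(d, l) = d*l + (d/(-1) - 6/6) = d*l + (d*(-1) - 6*1/6) = d*l + (-d - 1) = d*l + (-1 - d) = -1 - d + d*l)
y(-7, 7)*(-42) + O(-1) = (-1 - 1*(-7) - 7*7)*(-42) - 1 = (-1 + 7 - 49)*(-42) - 1 = -43*(-42) - 1 = 1806 - 1 = 1805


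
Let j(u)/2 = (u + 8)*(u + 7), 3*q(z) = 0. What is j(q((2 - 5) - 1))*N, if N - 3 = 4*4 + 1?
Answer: 2240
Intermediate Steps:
q(z) = 0 (q(z) = (⅓)*0 = 0)
j(u) = 2*(7 + u)*(8 + u) (j(u) = 2*((u + 8)*(u + 7)) = 2*((8 + u)*(7 + u)) = 2*((7 + u)*(8 + u)) = 2*(7 + u)*(8 + u))
N = 20 (N = 3 + (4*4 + 1) = 3 + (16 + 1) = 3 + 17 = 20)
j(q((2 - 5) - 1))*N = (112 + 2*0² + 30*0)*20 = (112 + 2*0 + 0)*20 = (112 + 0 + 0)*20 = 112*20 = 2240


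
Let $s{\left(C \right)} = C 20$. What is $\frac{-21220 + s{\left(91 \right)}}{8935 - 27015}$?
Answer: $\frac{485}{452} \approx 1.073$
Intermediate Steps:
$s{\left(C \right)} = 20 C$
$\frac{-21220 + s{\left(91 \right)}}{8935 - 27015} = \frac{-21220 + 20 \cdot 91}{8935 - 27015} = \frac{-21220 + 1820}{-18080} = \left(-19400\right) \left(- \frac{1}{18080}\right) = \frac{485}{452}$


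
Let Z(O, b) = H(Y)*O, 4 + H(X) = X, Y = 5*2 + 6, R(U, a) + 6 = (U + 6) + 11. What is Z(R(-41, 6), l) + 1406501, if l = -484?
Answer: 1406141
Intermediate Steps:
R(U, a) = 11 + U (R(U, a) = -6 + ((U + 6) + 11) = -6 + ((6 + U) + 11) = -6 + (17 + U) = 11 + U)
Y = 16 (Y = 10 + 6 = 16)
H(X) = -4 + X
Z(O, b) = 12*O (Z(O, b) = (-4 + 16)*O = 12*O)
Z(R(-41, 6), l) + 1406501 = 12*(11 - 41) + 1406501 = 12*(-30) + 1406501 = -360 + 1406501 = 1406141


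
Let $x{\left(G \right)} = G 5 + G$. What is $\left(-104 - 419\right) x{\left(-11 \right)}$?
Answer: $34518$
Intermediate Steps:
$x{\left(G \right)} = 6 G$ ($x{\left(G \right)} = 5 G + G = 6 G$)
$\left(-104 - 419\right) x{\left(-11 \right)} = \left(-104 - 419\right) 6 \left(-11\right) = \left(-523\right) \left(-66\right) = 34518$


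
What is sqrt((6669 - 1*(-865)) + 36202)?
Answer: 2*sqrt(10934) ≈ 209.13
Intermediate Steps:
sqrt((6669 - 1*(-865)) + 36202) = sqrt((6669 + 865) + 36202) = sqrt(7534 + 36202) = sqrt(43736) = 2*sqrt(10934)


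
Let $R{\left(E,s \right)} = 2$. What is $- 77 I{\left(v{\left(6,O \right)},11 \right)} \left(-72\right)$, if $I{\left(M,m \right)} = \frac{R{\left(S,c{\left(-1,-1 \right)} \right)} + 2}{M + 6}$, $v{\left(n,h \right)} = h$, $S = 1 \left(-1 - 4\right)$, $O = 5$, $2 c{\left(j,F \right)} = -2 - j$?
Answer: $2016$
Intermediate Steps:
$c{\left(j,F \right)} = -1 - \frac{j}{2}$ ($c{\left(j,F \right)} = \frac{-2 - j}{2} = -1 - \frac{j}{2}$)
$S = -5$ ($S = 1 \left(-5\right) = -5$)
$I{\left(M,m \right)} = \frac{4}{6 + M}$ ($I{\left(M,m \right)} = \frac{2 + 2}{M + 6} = \frac{4}{6 + M}$)
$- 77 I{\left(v{\left(6,O \right)},11 \right)} \left(-72\right) = - 77 \frac{4}{6 + 5} \left(-72\right) = - 77 \cdot \frac{4}{11} \left(-72\right) = - 77 \cdot 4 \cdot \frac{1}{11} \left(-72\right) = \left(-77\right) \frac{4}{11} \left(-72\right) = \left(-28\right) \left(-72\right) = 2016$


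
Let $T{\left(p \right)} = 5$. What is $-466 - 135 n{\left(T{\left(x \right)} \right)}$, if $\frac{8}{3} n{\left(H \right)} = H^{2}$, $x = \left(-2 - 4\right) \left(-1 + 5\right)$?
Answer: $- \frac{13853}{8} \approx -1731.6$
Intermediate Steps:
$x = -24$ ($x = \left(-6\right) 4 = -24$)
$n{\left(H \right)} = \frac{3 H^{2}}{8}$
$-466 - 135 n{\left(T{\left(x \right)} \right)} = -466 - 135 \frac{3 \cdot 5^{2}}{8} = -466 - 135 \cdot \frac{3}{8} \cdot 25 = -466 - \frac{10125}{8} = - \frac{13853}{8}$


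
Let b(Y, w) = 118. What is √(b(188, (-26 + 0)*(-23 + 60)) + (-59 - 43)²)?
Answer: √10522 ≈ 102.58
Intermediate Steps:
√(b(188, (-26 + 0)*(-23 + 60)) + (-59 - 43)²) = √(118 + (-59 - 43)²) = √(118 + (-102)²) = √(118 + 10404) = √10522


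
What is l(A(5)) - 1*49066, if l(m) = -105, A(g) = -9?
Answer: -49171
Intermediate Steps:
l(A(5)) - 1*49066 = -105 - 1*49066 = -105 - 49066 = -49171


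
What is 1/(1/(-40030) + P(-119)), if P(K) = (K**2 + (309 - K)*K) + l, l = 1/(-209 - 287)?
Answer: -9927440/365041916503 ≈ -2.7195e-5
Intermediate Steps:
l = -1/496 (l = 1/(-496) = -1/496 ≈ -0.0020161)
P(K) = -1/496 + K**2 + K*(309 - K) (P(K) = (K**2 + (309 - K)*K) - 1/496 = (K**2 + K*(309 - K)) - 1/496 = -1/496 + K**2 + K*(309 - K))
1/(1/(-40030) + P(-119)) = 1/(1/(-40030) + (-1/496 + 309*(-119))) = 1/(-1/40030 + (-1/496 - 36771)) = 1/(-1/40030 - 18238417/496) = 1/(-365041916503/9927440) = -9927440/365041916503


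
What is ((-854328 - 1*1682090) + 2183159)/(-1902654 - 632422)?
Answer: 353259/2535076 ≈ 0.13935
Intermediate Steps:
((-854328 - 1*1682090) + 2183159)/(-1902654 - 632422) = ((-854328 - 1682090) + 2183159)/(-2535076) = (-2536418 + 2183159)*(-1/2535076) = -353259*(-1/2535076) = 353259/2535076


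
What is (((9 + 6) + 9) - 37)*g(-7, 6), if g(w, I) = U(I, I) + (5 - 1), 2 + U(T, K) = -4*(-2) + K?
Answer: -208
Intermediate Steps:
U(T, K) = 6 + K (U(T, K) = -2 + (-4*(-2) + K) = -2 + (8 + K) = 6 + K)
g(w, I) = 10 + I (g(w, I) = (6 + I) + (5 - 1) = (6 + I) + 4 = 10 + I)
(((9 + 6) + 9) - 37)*g(-7, 6) = (((9 + 6) + 9) - 37)*(10 + 6) = ((15 + 9) - 37)*16 = (24 - 37)*16 = -13*16 = -208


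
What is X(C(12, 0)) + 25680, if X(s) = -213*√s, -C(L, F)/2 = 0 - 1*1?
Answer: 25680 - 213*√2 ≈ 25379.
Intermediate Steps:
C(L, F) = 2 (C(L, F) = -2*(0 - 1*1) = -2*(0 - 1) = -2*(-1) = 2)
X(C(12, 0)) + 25680 = -213*√2 + 25680 = 25680 - 213*√2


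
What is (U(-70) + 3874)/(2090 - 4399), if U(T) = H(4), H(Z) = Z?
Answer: -3878/2309 ≈ -1.6795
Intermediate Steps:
U(T) = 4
(U(-70) + 3874)/(2090 - 4399) = (4 + 3874)/(2090 - 4399) = 3878/(-2309) = 3878*(-1/2309) = -3878/2309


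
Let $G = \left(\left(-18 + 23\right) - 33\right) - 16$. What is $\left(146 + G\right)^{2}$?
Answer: $10404$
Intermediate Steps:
$G = -44$ ($G = \left(5 - 33\right) - 16 = -28 - 16 = -44$)
$\left(146 + G\right)^{2} = \left(146 - 44\right)^{2} = 102^{2} = 10404$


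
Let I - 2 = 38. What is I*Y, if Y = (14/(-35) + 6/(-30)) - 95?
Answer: -3824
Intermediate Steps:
I = 40 (I = 2 + 38 = 40)
Y = -478/5 (Y = (14*(-1/35) + 6*(-1/30)) - 95 = (-2/5 - 1/5) - 95 = -3/5 - 95 = -478/5 ≈ -95.600)
I*Y = 40*(-478/5) = -3824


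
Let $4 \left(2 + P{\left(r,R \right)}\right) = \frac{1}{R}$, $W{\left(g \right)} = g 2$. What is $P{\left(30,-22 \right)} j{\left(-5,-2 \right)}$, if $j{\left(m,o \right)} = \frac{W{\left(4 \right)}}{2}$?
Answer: $- \frac{177}{22} \approx -8.0455$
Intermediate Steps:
$W{\left(g \right)} = 2 g$
$j{\left(m,o \right)} = 4$ ($j{\left(m,o \right)} = \frac{2 \cdot 4}{2} = 8 \cdot \frac{1}{2} = 4$)
$P{\left(r,R \right)} = -2 + \frac{1}{4 R}$
$P{\left(30,-22 \right)} j{\left(-5,-2 \right)} = \left(-2 + \frac{1}{4 \left(-22\right)}\right) 4 = \left(-2 + \frac{1}{4} \left(- \frac{1}{22}\right)\right) 4 = \left(-2 - \frac{1}{88}\right) 4 = \left(- \frac{177}{88}\right) 4 = - \frac{177}{22}$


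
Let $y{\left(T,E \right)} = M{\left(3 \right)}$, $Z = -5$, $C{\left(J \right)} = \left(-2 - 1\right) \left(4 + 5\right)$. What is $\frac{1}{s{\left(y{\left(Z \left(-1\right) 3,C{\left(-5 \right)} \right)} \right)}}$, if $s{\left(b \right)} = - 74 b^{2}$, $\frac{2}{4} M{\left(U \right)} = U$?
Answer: $- \frac{1}{2664} \approx -0.00037538$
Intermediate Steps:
$C{\left(J \right)} = -27$ ($C{\left(J \right)} = \left(-3\right) 9 = -27$)
$M{\left(U \right)} = 2 U$
$y{\left(T,E \right)} = 6$ ($y{\left(T,E \right)} = 2 \cdot 3 = 6$)
$\frac{1}{s{\left(y{\left(Z \left(-1\right) 3,C{\left(-5 \right)} \right)} \right)}} = \frac{1}{\left(-74\right) 6^{2}} = \frac{1}{\left(-74\right) 36} = \frac{1}{-2664} = - \frac{1}{2664}$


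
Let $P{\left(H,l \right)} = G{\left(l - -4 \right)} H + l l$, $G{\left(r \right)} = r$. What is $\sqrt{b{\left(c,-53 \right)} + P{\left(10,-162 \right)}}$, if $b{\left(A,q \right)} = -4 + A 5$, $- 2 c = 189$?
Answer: $\frac{15 \sqrt{430}}{2} \approx 155.52$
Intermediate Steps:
$c = - \frac{189}{2}$ ($c = \left(- \frac{1}{2}\right) 189 = - \frac{189}{2} \approx -94.5$)
$b{\left(A,q \right)} = -4 + 5 A$
$P{\left(H,l \right)} = l^{2} + H \left(4 + l\right)$ ($P{\left(H,l \right)} = \left(l - -4\right) H + l l = \left(l + 4\right) H + l^{2} = \left(4 + l\right) H + l^{2} = H \left(4 + l\right) + l^{2} = l^{2} + H \left(4 + l\right)$)
$\sqrt{b{\left(c,-53 \right)} + P{\left(10,-162 \right)}} = \sqrt{\left(-4 + 5 \left(- \frac{189}{2}\right)\right) + \left(\left(-162\right)^{2} + 10 \left(4 - 162\right)\right)} = \sqrt{\left(-4 - \frac{945}{2}\right) + \left(26244 + 10 \left(-158\right)\right)} = \sqrt{- \frac{953}{2} + \left(26244 - 1580\right)} = \sqrt{- \frac{953}{2} + 24664} = \sqrt{\frac{48375}{2}} = \frac{15 \sqrt{430}}{2}$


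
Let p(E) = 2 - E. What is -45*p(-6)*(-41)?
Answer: 14760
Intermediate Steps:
-45*p(-6)*(-41) = -45*(2 - 1*(-6))*(-41) = -45*(2 + 6)*(-41) = -45*8*(-41) = -360*(-41) = 14760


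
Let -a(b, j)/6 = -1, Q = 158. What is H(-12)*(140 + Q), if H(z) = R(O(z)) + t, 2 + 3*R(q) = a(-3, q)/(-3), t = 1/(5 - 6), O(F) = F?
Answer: -2086/3 ≈ -695.33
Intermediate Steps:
a(b, j) = 6 (a(b, j) = -6*(-1) = 6)
t = -1 (t = 1/(-1) = -1)
R(q) = -4/3 (R(q) = -⅔ + (6/(-3))/3 = -⅔ + (6*(-⅓))/3 = -⅔ + (⅓)*(-2) = -⅔ - ⅔ = -4/3)
H(z) = -7/3 (H(z) = -4/3 - 1 = -7/3)
H(-12)*(140 + Q) = -7*(140 + 158)/3 = -7/3*298 = -2086/3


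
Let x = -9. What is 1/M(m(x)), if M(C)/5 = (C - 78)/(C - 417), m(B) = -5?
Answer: 422/415 ≈ 1.0169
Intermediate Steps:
M(C) = 5*(-78 + C)/(-417 + C) (M(C) = 5*((C - 78)/(C - 417)) = 5*((-78 + C)/(-417 + C)) = 5*(-78 + C)/(-417 + C))
1/M(m(x)) = 1/(5*(-78 - 5)/(-417 - 5)) = 1/(5*(-83)/(-422)) = 1/(5*(-1/422)*(-83)) = 1/(415/422) = 422/415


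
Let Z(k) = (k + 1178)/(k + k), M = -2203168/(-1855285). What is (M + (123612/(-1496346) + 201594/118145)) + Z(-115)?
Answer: -910533731545158749/502914993988670290 ≈ -1.8105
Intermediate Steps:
M = 2203168/1855285 (M = -2203168*(-1/1855285) = 2203168/1855285 ≈ 1.1875)
Z(k) = (1178 + k)/(2*k) (Z(k) = (1178 + k)/((2*k)) = (1178 + k)*(1/(2*k)) = (1178 + k)/(2*k))
(M + (123612/(-1496346) + 201594/118145)) + Z(-115) = (2203168/1855285 + (123612/(-1496346) + 201594/118145)) + (1/2)*(1178 - 115)/(-115) = (2203168/1855285 + (123612*(-1/1496346) + 201594*(1/118145))) + (1/2)*(-1/115)*1063 = (2203168/1855285 + (-20602/249391 + 201594/118145)) - 1063/230 = (2203168/1855285 + 47841705964/29464299695) - 1063/230 = 6146992067194140/2186586930385523 - 1063/230 = -910533731545158749/502914993988670290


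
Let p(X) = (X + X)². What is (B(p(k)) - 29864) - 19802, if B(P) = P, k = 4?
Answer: -49602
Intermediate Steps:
p(X) = 4*X² (p(X) = (2*X)² = 4*X²)
(B(p(k)) - 29864) - 19802 = (4*4² - 29864) - 19802 = (4*16 - 29864) - 19802 = (64 - 29864) - 19802 = -29800 - 19802 = -49602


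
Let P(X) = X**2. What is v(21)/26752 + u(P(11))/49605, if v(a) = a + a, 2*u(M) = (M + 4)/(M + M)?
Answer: 2299351/1459736256 ≈ 0.0015752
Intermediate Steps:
u(M) = (4 + M)/(4*M) (u(M) = ((M + 4)/(M + M))/2 = ((4 + M)/((2*M)))/2 = ((4 + M)*(1/(2*M)))/2 = ((4 + M)/(2*M))/2 = (4 + M)/(4*M))
v(a) = 2*a
v(21)/26752 + u(P(11))/49605 = (2*21)/26752 + ((4 + 11**2)/(4*(11**2)))/49605 = 42*(1/26752) + ((1/4)*(4 + 121)/121)*(1/49605) = 21/13376 + ((1/4)*(1/121)*125)*(1/49605) = 21/13376 + (125/484)*(1/49605) = 21/13376 + 25/4801764 = 2299351/1459736256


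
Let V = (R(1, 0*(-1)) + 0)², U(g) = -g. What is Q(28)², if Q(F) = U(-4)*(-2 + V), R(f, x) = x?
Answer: 64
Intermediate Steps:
V = 0 (V = (0*(-1) + 0)² = (0 + 0)² = 0² = 0)
Q(F) = -8 (Q(F) = (-1*(-4))*(-2 + 0) = 4*(-2) = -8)
Q(28)² = (-8)² = 64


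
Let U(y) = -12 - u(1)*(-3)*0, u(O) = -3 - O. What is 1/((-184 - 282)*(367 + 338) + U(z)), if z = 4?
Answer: -1/328542 ≈ -3.0438e-6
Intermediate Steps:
U(y) = -12 (U(y) = -12 - (-3 - 1*1)*(-3)*0 = -12 - (-3 - 1)*(-3)*0 = -12 - (-4*(-3))*0 = -12 - 12*0 = -12 - 1*0 = -12 + 0 = -12)
1/((-184 - 282)*(367 + 338) + U(z)) = 1/((-184 - 282)*(367 + 338) - 12) = 1/(-466*705 - 12) = 1/(-328530 - 12) = 1/(-328542) = -1/328542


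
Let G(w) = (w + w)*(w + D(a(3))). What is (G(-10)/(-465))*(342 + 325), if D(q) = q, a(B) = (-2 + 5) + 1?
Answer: -5336/31 ≈ -172.13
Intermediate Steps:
a(B) = 4 (a(B) = 3 + 1 = 4)
G(w) = 2*w*(4 + w) (G(w) = (w + w)*(w + 4) = (2*w)*(4 + w) = 2*w*(4 + w))
(G(-10)/(-465))*(342 + 325) = ((2*(-10)*(4 - 10))/(-465))*(342 + 325) = ((2*(-10)*(-6))*(-1/465))*667 = (120*(-1/465))*667 = -8/31*667 = -5336/31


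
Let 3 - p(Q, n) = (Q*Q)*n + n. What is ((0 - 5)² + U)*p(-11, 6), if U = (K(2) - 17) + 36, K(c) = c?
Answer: -33534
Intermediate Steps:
p(Q, n) = 3 - n - n*Q² (p(Q, n) = 3 - ((Q*Q)*n + n) = 3 - (Q²*n + n) = 3 - (n*Q² + n) = 3 - (n + n*Q²) = 3 + (-n - n*Q²) = 3 - n - n*Q²)
U = 21 (U = (2 - 17) + 36 = -15 + 36 = 21)
((0 - 5)² + U)*p(-11, 6) = ((0 - 5)² + 21)*(3 - 1*6 - 1*6*(-11)²) = ((-5)² + 21)*(3 - 6 - 1*6*121) = (25 + 21)*(3 - 6 - 726) = 46*(-729) = -33534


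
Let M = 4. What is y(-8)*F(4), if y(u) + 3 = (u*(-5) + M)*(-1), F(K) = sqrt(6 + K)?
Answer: -47*sqrt(10) ≈ -148.63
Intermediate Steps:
y(u) = -7 + 5*u (y(u) = -3 + (u*(-5) + 4)*(-1) = -3 + (-5*u + 4)*(-1) = -3 + (4 - 5*u)*(-1) = -3 + (-4 + 5*u) = -7 + 5*u)
y(-8)*F(4) = (-7 + 5*(-8))*sqrt(6 + 4) = (-7 - 40)*sqrt(10) = -47*sqrt(10)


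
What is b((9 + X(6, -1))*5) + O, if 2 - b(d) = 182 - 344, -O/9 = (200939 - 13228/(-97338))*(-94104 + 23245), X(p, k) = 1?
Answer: 2078898220747057/16223 ≈ 1.2815e+11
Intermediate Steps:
O = 2078898218086485/16223 (O = -9*(200939 - 13228/(-97338))*(-94104 + 23245) = -9*(200939 - 13228*(-1/97338))*(-70859) = -9*(200939 + 6614/48669)*(-70859) = -29338520415*(-70859)/16223 = -9*(-692966072695495/48669) = 2078898218086485/16223 ≈ 1.2815e+11)
b(d) = 164 (b(d) = 2 - (182 - 344) = 2 - 1*(-162) = 2 + 162 = 164)
b((9 + X(6, -1))*5) + O = 164 + 2078898218086485/16223 = 2078898220747057/16223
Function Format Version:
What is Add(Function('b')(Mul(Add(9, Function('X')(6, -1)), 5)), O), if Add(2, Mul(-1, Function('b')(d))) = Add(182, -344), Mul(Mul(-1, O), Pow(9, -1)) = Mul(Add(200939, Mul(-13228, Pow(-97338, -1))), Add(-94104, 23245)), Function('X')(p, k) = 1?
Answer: Rational(2078898220747057, 16223) ≈ 1.2815e+11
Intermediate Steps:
O = Rational(2078898218086485, 16223) (O = Mul(-9, Mul(Add(200939, Mul(-13228, Pow(-97338, -1))), Add(-94104, 23245))) = Mul(-9, Mul(Add(200939, Mul(-13228, Rational(-1, 97338))), -70859)) = Mul(-9, Mul(Add(200939, Rational(6614, 48669)), -70859)) = Mul(-9, Mul(Rational(9779506805, 48669), -70859)) = Mul(-9, Rational(-692966072695495, 48669)) = Rational(2078898218086485, 16223) ≈ 1.2815e+11)
Function('b')(d) = 164 (Function('b')(d) = Add(2, Mul(-1, Add(182, -344))) = Add(2, Mul(-1, -162)) = Add(2, 162) = 164)
Add(Function('b')(Mul(Add(9, Function('X')(6, -1)), 5)), O) = Add(164, Rational(2078898218086485, 16223)) = Rational(2078898220747057, 16223)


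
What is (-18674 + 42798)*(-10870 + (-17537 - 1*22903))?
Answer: -1237802440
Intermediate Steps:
(-18674 + 42798)*(-10870 + (-17537 - 1*22903)) = 24124*(-10870 + (-17537 - 22903)) = 24124*(-10870 - 40440) = 24124*(-51310) = -1237802440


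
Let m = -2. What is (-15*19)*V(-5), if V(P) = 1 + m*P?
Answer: -3135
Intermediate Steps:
V(P) = 1 - 2*P
(-15*19)*V(-5) = (-15*19)*(1 - 2*(-5)) = -285*(1 + 10) = -285*11 = -3135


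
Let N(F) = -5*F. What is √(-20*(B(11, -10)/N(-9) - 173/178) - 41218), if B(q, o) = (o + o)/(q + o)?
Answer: 4*I*√183523162/267 ≈ 202.95*I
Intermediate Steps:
B(q, o) = 2*o/(o + q) (B(q, o) = (2*o)/(o + q) = 2*o/(o + q))
√(-20*(B(11, -10)/N(-9) - 173/178) - 41218) = √(-20*((2*(-10)/(-10 + 11))/((-5*(-9))) - 173/178) - 41218) = √(-20*((2*(-10)/1)/45 - 173*1/178) - 41218) = √(-20*((2*(-10)*1)*(1/45) - 173/178) - 41218) = √(-20*(-20*1/45 - 173/178) - 41218) = √(-20*(-4/9 - 173/178) - 41218) = √(-20*(-2269/1602) - 41218) = √(22690/801 - 41218) = √(-32992928/801) = 4*I*√183523162/267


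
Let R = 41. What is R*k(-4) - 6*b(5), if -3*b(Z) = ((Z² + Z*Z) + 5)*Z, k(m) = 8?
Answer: 878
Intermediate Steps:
b(Z) = -Z*(5 + 2*Z²)/3 (b(Z) = -((Z² + Z*Z) + 5)*Z/3 = -((Z² + Z²) + 5)*Z/3 = -(2*Z² + 5)*Z/3 = -(5 + 2*Z²)*Z/3 = -Z*(5 + 2*Z²)/3)
R*k(-4) - 6*b(5) = 41*8 - (-2)*5*(5 + 2*5²) = 328 - (-2)*5*(5 + 2*25) = 328 - (-2)*5*(5 + 50) = 328 - (-2)*5*55 = 328 - 6*(-275/3) = 328 + 550 = 878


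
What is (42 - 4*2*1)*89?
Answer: 3026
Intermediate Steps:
(42 - 4*2*1)*89 = (42 - 8*1)*89 = (42 - 8)*89 = 34*89 = 3026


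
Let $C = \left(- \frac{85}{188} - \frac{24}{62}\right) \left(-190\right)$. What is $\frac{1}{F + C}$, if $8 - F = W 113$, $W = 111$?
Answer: $- \frac{2914}{36062345} \approx -8.0804 \cdot 10^{-5}$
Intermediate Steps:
$F = -12535$ ($F = 8 - 111 \cdot 113 = 8 - 12543 = -12535$)
$C = \frac{464645}{2914}$ ($C = \left(\left(-85\right) \frac{1}{188} - \frac{12}{31}\right) \left(-190\right) = \left(- \frac{85}{188} - \frac{12}{31}\right) \left(-190\right) = \left(- \frac{4891}{5828}\right) \left(-190\right) = \frac{464645}{2914} \approx 159.45$)
$\frac{1}{F + C} = \frac{1}{-12535 + \frac{464645}{2914}} = \frac{1}{- \frac{36062345}{2914}} = - \frac{2914}{36062345}$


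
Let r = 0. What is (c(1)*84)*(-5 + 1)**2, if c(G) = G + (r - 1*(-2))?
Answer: 4032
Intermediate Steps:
c(G) = 2 + G (c(G) = G + (0 - 1*(-2)) = G + (0 + 2) = G + 2 = 2 + G)
(c(1)*84)*(-5 + 1)**2 = ((2 + 1)*84)*(-5 + 1)**2 = (3*84)*(-4)**2 = 252*16 = 4032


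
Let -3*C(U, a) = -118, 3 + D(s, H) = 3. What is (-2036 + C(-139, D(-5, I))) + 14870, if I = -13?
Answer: 38620/3 ≈ 12873.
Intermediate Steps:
D(s, H) = 0 (D(s, H) = -3 + 3 = 0)
C(U, a) = 118/3 (C(U, a) = -⅓*(-118) = 118/3)
(-2036 + C(-139, D(-5, I))) + 14870 = (-2036 + 118/3) + 14870 = -5990/3 + 14870 = 38620/3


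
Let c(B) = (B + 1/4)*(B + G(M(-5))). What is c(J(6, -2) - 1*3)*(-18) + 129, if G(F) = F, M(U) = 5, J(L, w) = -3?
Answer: 51/2 ≈ 25.500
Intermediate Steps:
c(B) = (5 + B)*(¼ + B) (c(B) = (B + 1/4)*(B + 5) = (B + ¼)*(5 + B) = (¼ + B)*(5 + B) = (5 + B)*(¼ + B))
c(J(6, -2) - 1*3)*(-18) + 129 = (5/4 + (-3 - 1*3)² + 21*(-3 - 1*3)/4)*(-18) + 129 = (5/4 + (-3 - 3)² + 21*(-3 - 3)/4)*(-18) + 129 = (5/4 + (-6)² + (21/4)*(-6))*(-18) + 129 = (5/4 + 36 - 63/2)*(-18) + 129 = (23/4)*(-18) + 129 = -207/2 + 129 = 51/2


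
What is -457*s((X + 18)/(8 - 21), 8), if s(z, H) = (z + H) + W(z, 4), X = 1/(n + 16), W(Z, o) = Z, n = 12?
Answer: -434607/182 ≈ -2387.9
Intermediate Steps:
X = 1/28 (X = 1/(12 + 16) = 1/28 ≈ 0.035714)
s(z, H) = H + 2*z (s(z, H) = (z + H) + z = (H + z) + z = H + 2*z)
-457*s((X + 18)/(8 - 21), 8) = -457*(8 + 2*((1/28 + 18)/(8 - 21))) = -457*(8 + 2*((505/28)/(-13))) = -457*(8 + 2*((505/28)*(-1/13))) = -457*(8 + 2*(-505/364)) = -457*(8 - 505/182) = -457*951/182 = -434607/182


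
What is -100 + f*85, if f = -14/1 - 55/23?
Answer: -34345/23 ≈ -1493.3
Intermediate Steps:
f = -377/23 (f = -14*1 - 55*1/23 = -14 - 55/23 = -377/23 ≈ -16.391)
-100 + f*85 = -100 - 377/23*85 = -100 - 32045/23 = -34345/23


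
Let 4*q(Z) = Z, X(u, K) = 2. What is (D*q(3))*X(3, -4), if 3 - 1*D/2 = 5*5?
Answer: -66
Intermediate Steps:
D = -44 (D = 6 - 10*5 = 6 - 2*25 = 6 - 50 = -44)
q(Z) = Z/4
(D*q(3))*X(3, -4) = -11*3*2 = -44*3/4*2 = -33*2 = -66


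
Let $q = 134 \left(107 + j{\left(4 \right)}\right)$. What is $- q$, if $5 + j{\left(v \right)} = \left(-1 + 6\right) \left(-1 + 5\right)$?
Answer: $-16348$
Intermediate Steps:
$j{\left(v \right)} = 15$ ($j{\left(v \right)} = -5 + \left(-1 + 6\right) \left(-1 + 5\right) = -5 + 5 \cdot 4 = -5 + 20 = 15$)
$q = 16348$ ($q = 134 \left(107 + 15\right) = 134 \cdot 122 = 16348$)
$- q = \left(-1\right) 16348 = -16348$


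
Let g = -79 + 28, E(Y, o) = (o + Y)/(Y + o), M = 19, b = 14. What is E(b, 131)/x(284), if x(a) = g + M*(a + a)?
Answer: 1/10741 ≈ 9.3101e-5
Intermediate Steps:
E(Y, o) = 1 (E(Y, o) = (Y + o)/(Y + o) = 1)
g = -51
x(a) = -51 + 38*a (x(a) = -51 + 19*(a + a) = -51 + 19*(2*a) = -51 + 38*a)
E(b, 131)/x(284) = 1/(-51 + 38*284) = 1/(-51 + 10792) = 1/10741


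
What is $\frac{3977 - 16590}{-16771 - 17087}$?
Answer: $\frac{12613}{33858} \approx 0.37253$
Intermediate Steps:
$\frac{3977 - 16590}{-16771 - 17087} = - \frac{12613}{-33858} = \left(-12613\right) \left(- \frac{1}{33858}\right) = \frac{12613}{33858}$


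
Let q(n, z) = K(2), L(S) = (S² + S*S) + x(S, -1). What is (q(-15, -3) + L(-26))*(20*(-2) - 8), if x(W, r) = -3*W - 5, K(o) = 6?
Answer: -68688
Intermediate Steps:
x(W, r) = -5 - 3*W
L(S) = -5 - 3*S + 2*S² (L(S) = (S² + S*S) + (-5 - 3*S) = (S² + S²) + (-5 - 3*S) = 2*S² + (-5 - 3*S) = -5 - 3*S + 2*S²)
q(n, z) = 6
(q(-15, -3) + L(-26))*(20*(-2) - 8) = (6 + (-5 - 3*(-26) + 2*(-26)²))*(20*(-2) - 8) = (6 + (-5 + 78 + 2*676))*(-40 - 8) = (6 + (-5 + 78 + 1352))*(-48) = (6 + 1425)*(-48) = 1431*(-48) = -68688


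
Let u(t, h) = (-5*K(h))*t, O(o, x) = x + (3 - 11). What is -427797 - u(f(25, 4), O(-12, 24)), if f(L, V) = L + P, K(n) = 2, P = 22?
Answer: -427327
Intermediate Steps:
f(L, V) = 22 + L (f(L, V) = L + 22 = 22 + L)
O(o, x) = -8 + x (O(o, x) = x - 8 = -8 + x)
u(t, h) = -10*t (u(t, h) = (-5*2)*t = -10*t)
-427797 - u(f(25, 4), O(-12, 24)) = -427797 - (-10)*(22 + 25) = -427797 - (-10)*47 = -427797 - 1*(-470) = -427797 + 470 = -427327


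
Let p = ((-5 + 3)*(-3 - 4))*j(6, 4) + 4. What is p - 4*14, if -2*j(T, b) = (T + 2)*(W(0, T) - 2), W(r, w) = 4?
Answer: -164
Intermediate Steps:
j(T, b) = -2 - T (j(T, b) = -(T + 2)*(4 - 2)/2 = -(2 + T)*2/2 = -(4 + 2*T)/2 = -2 - T)
p = -108 (p = ((-5 + 3)*(-3 - 4))*(-2 - 1*6) + 4 = (-2*(-7))*(-2 - 6) + 4 = 14*(-8) + 4 = -112 + 4 = -108)
p - 4*14 = -108 - 4*14 = -108 - 56 = -164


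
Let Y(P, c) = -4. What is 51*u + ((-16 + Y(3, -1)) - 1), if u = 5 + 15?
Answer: 999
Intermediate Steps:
u = 20
51*u + ((-16 + Y(3, -1)) - 1) = 51*20 + ((-16 - 4) - 1) = 1020 + (-20 - 1) = 1020 - 21 = 999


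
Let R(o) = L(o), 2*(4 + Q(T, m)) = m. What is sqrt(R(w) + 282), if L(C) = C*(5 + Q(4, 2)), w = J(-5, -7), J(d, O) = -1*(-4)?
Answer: sqrt(290) ≈ 17.029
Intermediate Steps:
J(d, O) = 4
w = 4
Q(T, m) = -4 + m/2
L(C) = 2*C (L(C) = C*(5 + (-4 + (1/2)*2)) = C*(5 + (-4 + 1)) = C*(5 - 3) = C*2 = 2*C)
R(o) = 2*o
sqrt(R(w) + 282) = sqrt(2*4 + 282) = sqrt(8 + 282) = sqrt(290)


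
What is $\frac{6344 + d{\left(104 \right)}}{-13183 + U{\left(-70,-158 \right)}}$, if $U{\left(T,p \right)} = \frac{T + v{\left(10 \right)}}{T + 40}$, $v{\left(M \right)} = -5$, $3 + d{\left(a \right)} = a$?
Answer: $- \frac{12890}{26361} \approx -0.48898$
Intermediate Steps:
$d{\left(a \right)} = -3 + a$
$U{\left(T,p \right)} = \frac{-5 + T}{40 + T}$ ($U{\left(T,p \right)} = \frac{T - 5}{T + 40} = \frac{-5 + T}{40 + T}$)
$\frac{6344 + d{\left(104 \right)}}{-13183 + U{\left(-70,-158 \right)}} = \frac{6344 + \left(-3 + 104\right)}{-13183 + \frac{-5 - 70}{40 - 70}} = \frac{6344 + 101}{-13183 + \frac{1}{-30} \left(-75\right)} = \frac{6445}{-13183 - - \frac{5}{2}} = \frac{6445}{-13183 + \frac{5}{2}} = \frac{6445}{- \frac{26361}{2}} = 6445 \left(- \frac{2}{26361}\right) = - \frac{12890}{26361}$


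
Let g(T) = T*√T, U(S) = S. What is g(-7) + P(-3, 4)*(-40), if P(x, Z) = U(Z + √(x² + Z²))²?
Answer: -3240 - 7*I*√7 ≈ -3240.0 - 18.52*I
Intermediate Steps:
g(T) = T^(3/2)
P(x, Z) = (Z + √(Z² + x²))² (P(x, Z) = (Z + √(x² + Z²))² = (Z + √(Z² + x²))²)
g(-7) + P(-3, 4)*(-40) = (-7)^(3/2) + (4 + √(4² + (-3)²))²*(-40) = -7*I*√7 + (4 + √(16 + 9))²*(-40) = -7*I*√7 + (4 + √25)²*(-40) = -7*I*√7 + (4 + 5)²*(-40) = -7*I*√7 + 9²*(-40) = -7*I*√7 + 81*(-40) = -7*I*√7 - 3240 = -3240 - 7*I*√7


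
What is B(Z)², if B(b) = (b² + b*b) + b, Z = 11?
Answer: 64009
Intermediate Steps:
B(b) = b + 2*b² (B(b) = (b² + b²) + b = 2*b² + b = b + 2*b²)
B(Z)² = (11*(1 + 2*11))² = (11*(1 + 22))² = (11*23)² = 253² = 64009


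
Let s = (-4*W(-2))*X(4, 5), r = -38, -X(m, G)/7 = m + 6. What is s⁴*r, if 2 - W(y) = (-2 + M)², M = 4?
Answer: -3737108480000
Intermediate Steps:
X(m, G) = -42 - 7*m (X(m, G) = -7*(m + 6) = -7*(6 + m) = -42 - 7*m)
W(y) = -2 (W(y) = 2 - (-2 + 4)² = 2 - 1*2² = 2 - 1*4 = 2 - 4 = -2)
s = -560 (s = (-4*(-2))*(-42 - 7*4) = 8*(-42 - 28) = 8*(-70) = -560)
s⁴*r = (-560)⁴*(-38) = 98344960000*(-38) = -3737108480000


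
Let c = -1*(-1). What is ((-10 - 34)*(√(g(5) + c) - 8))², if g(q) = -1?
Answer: 123904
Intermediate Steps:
c = 1
((-10 - 34)*(√(g(5) + c) - 8))² = ((-10 - 34)*(√(-1 + 1) - 8))² = (-44*(√0 - 8))² = (-44*(0 - 8))² = (-44*(-8))² = 352² = 123904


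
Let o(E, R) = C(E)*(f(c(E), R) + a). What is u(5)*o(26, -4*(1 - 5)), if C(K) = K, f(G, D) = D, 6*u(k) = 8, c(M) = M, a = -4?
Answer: 416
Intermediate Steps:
u(k) = 4/3 (u(k) = (⅙)*8 = 4/3)
o(E, R) = E*(-4 + R) (o(E, R) = E*(R - 4) = E*(-4 + R))
u(5)*o(26, -4*(1 - 5)) = 4*(26*(-4 - 4*(1 - 5)))/3 = 4*(26*(-4 - 4*(-4)))/3 = 4*(26*(-4 + 16))/3 = 4*(26*12)/3 = (4/3)*312 = 416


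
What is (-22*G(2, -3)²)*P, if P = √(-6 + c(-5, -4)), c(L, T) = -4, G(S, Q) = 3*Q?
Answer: -1782*I*√10 ≈ -5635.2*I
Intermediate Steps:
P = I*√10 (P = √(-6 - 4) = √(-10) = I*√10 ≈ 3.1623*I)
(-22*G(2, -3)²)*P = (-22*(3*(-3))²)*(I*√10) = (-22*(-9)²)*(I*√10) = (-22*81)*(I*√10) = -1782*I*√10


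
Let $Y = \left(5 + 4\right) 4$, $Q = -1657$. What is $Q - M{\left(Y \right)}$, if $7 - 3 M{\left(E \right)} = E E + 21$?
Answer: $- \frac{3661}{3} \approx -1220.3$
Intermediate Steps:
$Y = 36$ ($Y = 9 \cdot 4 = 36$)
$M{\left(E \right)} = - \frac{14}{3} - \frac{E^{2}}{3}$ ($M{\left(E \right)} = \frac{7}{3} - \frac{E E + 21}{3} = \frac{7}{3} - \frac{E^{2} + 21}{3} = \frac{7}{3} - \frac{21 + E^{2}}{3} = \frac{7}{3} - \left(7 + \frac{E^{2}}{3}\right) = - \frac{14}{3} - \frac{E^{2}}{3}$)
$Q - M{\left(Y \right)} = -1657 - \left(- \frac{14}{3} - \frac{36^{2}}{3}\right) = -1657 - \left(- \frac{14}{3} - 432\right) = -1657 - - \frac{1310}{3} = -1657 + \frac{1310}{3} = - \frac{3661}{3}$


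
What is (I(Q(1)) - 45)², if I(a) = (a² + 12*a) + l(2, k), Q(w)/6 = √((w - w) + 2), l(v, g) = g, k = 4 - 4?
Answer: 11097 + 3888*√2 ≈ 16595.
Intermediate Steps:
k = 0
Q(w) = 6*√2 (Q(w) = 6*√((w - w) + 2) = 6*√(0 + 2) = 6*√2)
I(a) = a² + 12*a (I(a) = (a² + 12*a) + 0 = a² + 12*a)
(I(Q(1)) - 45)² = ((6*√2)*(12 + 6*√2) - 45)² = (6*√2*(12 + 6*√2) - 45)² = (-45 + 6*√2*(12 + 6*√2))²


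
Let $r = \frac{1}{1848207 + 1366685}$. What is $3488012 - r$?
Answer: $\frac{11213581874703}{3214892} \approx 3.488 \cdot 10^{6}$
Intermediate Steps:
$r = \frac{1}{3214892} \approx 3.1105 \cdot 10^{-7}$
$3488012 - r = 3488012 - \frac{1}{3214892} = \frac{11213581874703}{3214892}$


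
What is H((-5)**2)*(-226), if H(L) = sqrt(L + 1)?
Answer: -226*sqrt(26) ≈ -1152.4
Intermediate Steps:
H(L) = sqrt(1 + L)
H((-5)**2)*(-226) = sqrt(1 + (-5)**2)*(-226) = sqrt(1 + 25)*(-226) = sqrt(26)*(-226) = -226*sqrt(26)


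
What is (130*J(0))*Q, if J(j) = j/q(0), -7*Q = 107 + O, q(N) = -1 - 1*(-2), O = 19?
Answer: 0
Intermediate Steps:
q(N) = 1 (q(N) = -1 + 2 = 1)
Q = -18 (Q = -(107 + 19)/7 = -1/7*126 = -18)
J(j) = j (J(j) = j/1 = j*1 = j)
(130*J(0))*Q = (130*0)*(-18) = 0*(-18) = 0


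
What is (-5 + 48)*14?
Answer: 602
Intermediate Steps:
(-5 + 48)*14 = 43*14 = 602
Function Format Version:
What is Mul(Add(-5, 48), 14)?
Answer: 602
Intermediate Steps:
Mul(Add(-5, 48), 14) = Mul(43, 14) = 602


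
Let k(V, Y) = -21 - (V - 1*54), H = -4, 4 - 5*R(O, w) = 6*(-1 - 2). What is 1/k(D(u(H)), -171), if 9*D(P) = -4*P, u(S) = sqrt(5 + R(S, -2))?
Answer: 13365/440293 - 36*sqrt(235)/440293 ≈ 0.029101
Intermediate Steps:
R(O, w) = 22/5 (R(O, w) = 4/5 - 6*(-1 - 2)/5 = 4/5 - 6*(-3)/5 = 4/5 - 1/5*(-18) = 4/5 + 18/5 = 22/5)
u(S) = sqrt(235)/5 (u(S) = sqrt(5 + 22/5) = sqrt(47/5) = sqrt(235)/5)
D(P) = -4*P/9 (D(P) = (-4*P)/9 = -4*P/9)
k(V, Y) = 33 - V (k(V, Y) = -21 - (V - 54) = -21 - (-54 + V) = -21 + (54 - V) = 33 - V)
1/k(D(u(H)), -171) = 1/(33 - (-4)*sqrt(235)/5/9) = 1/(33 - (-4)*sqrt(235)/45) = 1/(33 + 4*sqrt(235)/45)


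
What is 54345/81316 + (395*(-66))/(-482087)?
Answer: 28318926135/39201386492 ≈ 0.72240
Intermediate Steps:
54345/81316 + (395*(-66))/(-482087) = 54345*(1/81316) - 26070*(-1/482087) = 54345/81316 + 26070/482087 = 28318926135/39201386492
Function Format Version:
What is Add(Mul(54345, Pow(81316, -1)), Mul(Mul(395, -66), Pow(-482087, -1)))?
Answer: Rational(28318926135, 39201386492) ≈ 0.72240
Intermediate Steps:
Add(Mul(54345, Pow(81316, -1)), Mul(Mul(395, -66), Pow(-482087, -1))) = Add(Mul(54345, Rational(1, 81316)), Mul(-26070, Rational(-1, 482087))) = Add(Rational(54345, 81316), Rational(26070, 482087)) = Rational(28318926135, 39201386492)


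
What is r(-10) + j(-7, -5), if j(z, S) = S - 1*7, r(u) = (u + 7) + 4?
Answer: -11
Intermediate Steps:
r(u) = 11 + u (r(u) = (7 + u) + 4 = 11 + u)
j(z, S) = -7 + S (j(z, S) = S - 7 = -7 + S)
r(-10) + j(-7, -5) = (11 - 10) + (-7 - 5) = 1 - 12 = -11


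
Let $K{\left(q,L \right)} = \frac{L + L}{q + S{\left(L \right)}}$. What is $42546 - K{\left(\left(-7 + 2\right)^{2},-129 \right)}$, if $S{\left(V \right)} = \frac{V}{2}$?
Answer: $\frac{3360618}{79} \approx 42539.0$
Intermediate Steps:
$S{\left(V \right)} = \frac{V}{2}$ ($S{\left(V \right)} = V \frac{1}{2} = \frac{V}{2}$)
$K{\left(q,L \right)} = \frac{2 L}{q + \frac{L}{2}}$ ($K{\left(q,L \right)} = \frac{L + L}{q + \frac{L}{2}} = \frac{2 L}{q + \frac{L}{2}}$)
$42546 - K{\left(\left(-7 + 2\right)^{2},-129 \right)} = 42546 - 4 \left(-129\right) \frac{1}{-129 + 2 \left(-7 + 2\right)^{2}} = 42546 - 4 \left(-129\right) \frac{1}{-129 + 2 \left(-5\right)^{2}} = 42546 - 4 \left(-129\right) \frac{1}{-129 + 2 \cdot 25} = 42546 - 4 \left(-129\right) \frac{1}{-129 + 50} = 42546 - 4 \left(-129\right) \frac{1}{-79} = 42546 - 4 \left(-129\right) \left(- \frac{1}{79}\right) = 42546 - \frac{516}{79} = \frac{3360618}{79}$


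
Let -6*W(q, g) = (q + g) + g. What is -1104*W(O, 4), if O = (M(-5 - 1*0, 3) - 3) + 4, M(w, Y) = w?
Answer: 736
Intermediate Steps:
O = -4 (O = ((-5 - 1*0) - 3) + 4 = ((-5 + 0) - 3) + 4 = (-5 - 3) + 4 = -8 + 4 = -4)
W(q, g) = -g/3 - q/6 (W(q, g) = -((q + g) + g)/6 = -((g + q) + g)/6 = -(q + 2*g)/6 = -g/3 - q/6)
-1104*W(O, 4) = -1104*(-⅓*4 - ⅙*(-4)) = -1104*(-4/3 + ⅔) = -1104*(-⅔) = 736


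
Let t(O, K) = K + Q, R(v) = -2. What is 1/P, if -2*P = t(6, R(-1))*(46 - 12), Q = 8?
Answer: -1/102 ≈ -0.0098039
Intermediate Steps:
t(O, K) = 8 + K (t(O, K) = K + 8 = 8 + K)
P = -102 (P = -(8 - 2)*(46 - 12)/2 = -3*34 = -1/2*204 = -102)
1/P = 1/(-102) = -1/102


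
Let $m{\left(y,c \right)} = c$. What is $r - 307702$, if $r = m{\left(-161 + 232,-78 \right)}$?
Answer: $-307780$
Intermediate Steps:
$r = -78$
$r - 307702 = -78 - 307702 = -307780$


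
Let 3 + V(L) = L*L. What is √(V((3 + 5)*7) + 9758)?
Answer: √12891 ≈ 113.54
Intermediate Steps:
V(L) = -3 + L² (V(L) = -3 + L*L = -3 + L²)
√(V((3 + 5)*7) + 9758) = √((-3 + ((3 + 5)*7)²) + 9758) = √((-3 + (8*7)²) + 9758) = √((-3 + 56²) + 9758) = √((-3 + 3136) + 9758) = √(3133 + 9758) = √12891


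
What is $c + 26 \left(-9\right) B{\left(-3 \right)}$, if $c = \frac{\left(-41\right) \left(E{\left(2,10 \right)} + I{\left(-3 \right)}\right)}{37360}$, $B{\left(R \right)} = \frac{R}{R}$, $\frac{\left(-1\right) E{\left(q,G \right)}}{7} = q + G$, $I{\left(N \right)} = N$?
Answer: $- \frac{8738673}{37360} \approx -233.9$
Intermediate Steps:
$E{\left(q,G \right)} = - 7 G - 7 q$ ($E{\left(q,G \right)} = - 7 \left(q + G\right) = - 7 \left(G + q\right) = - 7 G - 7 q$)
$B{\left(R \right)} = 1$
$c = \frac{3567}{37360}$ ($c = \frac{\left(-41\right) \left(\left(\left(-7\right) 10 - 14\right) - 3\right)}{37360} = - 41 \left(\left(-70 - 14\right) - 3\right) \frac{1}{37360} = - 41 \left(-84 - 3\right) \frac{1}{37360} = \left(-41\right) \left(-87\right) \frac{1}{37360} = 3567 \cdot \frac{1}{37360} = \frac{3567}{37360} \approx 0.095476$)
$c + 26 \left(-9\right) B{\left(-3 \right)} = \frac{3567}{37360} + 26 \left(-9\right) 1 = \frac{3567}{37360} - 234 = - \frac{8738673}{37360}$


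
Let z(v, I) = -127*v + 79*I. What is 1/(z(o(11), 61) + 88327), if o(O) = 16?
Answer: 1/91114 ≈ 1.0975e-5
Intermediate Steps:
1/(z(o(11), 61) + 88327) = 1/((-127*16 + 79*61) + 88327) = 1/((-2032 + 4819) + 88327) = 1/(2787 + 88327) = 1/91114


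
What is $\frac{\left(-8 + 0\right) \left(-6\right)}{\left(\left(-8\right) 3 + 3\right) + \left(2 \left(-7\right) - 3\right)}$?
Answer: $- \frac{24}{19} \approx -1.2632$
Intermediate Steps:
$\frac{\left(-8 + 0\right) \left(-6\right)}{\left(\left(-8\right) 3 + 3\right) + \left(2 \left(-7\right) - 3\right)} = \frac{\left(-8\right) \left(-6\right)}{\left(-24 + 3\right) - 17} = \frac{48}{-21 - 17} = \frac{48}{-38} = 48 \left(- \frac{1}{38}\right) = - \frac{24}{19}$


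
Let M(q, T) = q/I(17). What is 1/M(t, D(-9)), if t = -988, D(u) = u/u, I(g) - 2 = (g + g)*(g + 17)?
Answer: -579/494 ≈ -1.1721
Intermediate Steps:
I(g) = 2 + 2*g*(17 + g) (I(g) = 2 + (g + g)*(g + 17) = 2 + (2*g)*(17 + g) = 2 + 2*g*(17 + g))
D(u) = 1
M(q, T) = q/1158 (M(q, T) = q/(2 + 2*17² + 34*17) = q/(2 + 2*289 + 578) = q/(2 + 578 + 578) = q/1158)
1/M(t, D(-9)) = 1/((1/1158)*(-988)) = 1/(-494/579) = -579/494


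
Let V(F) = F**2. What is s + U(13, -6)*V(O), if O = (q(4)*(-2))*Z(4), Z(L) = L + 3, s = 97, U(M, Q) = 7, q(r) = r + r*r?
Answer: 548897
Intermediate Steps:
q(r) = r + r**2
Z(L) = 3 + L
O = -280 (O = ((4*(1 + 4))*(-2))*(3 + 4) = ((4*5)*(-2))*7 = (20*(-2))*7 = -40*7 = -280)
s + U(13, -6)*V(O) = 97 + 7*(-280)**2 = 97 + 7*78400 = 97 + 548800 = 548897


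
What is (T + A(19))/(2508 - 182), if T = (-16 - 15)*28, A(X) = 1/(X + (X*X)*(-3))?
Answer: -923553/2474864 ≈ -0.37317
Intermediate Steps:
A(X) = 1/(X - 3*X**2) (A(X) = 1/(X + X**2*(-3)) = 1/(X - 3*X**2))
T = -868 (T = -31*28 = -868)
(T + A(19))/(2508 - 182) = (-868 - 1/(19*(-1 + 3*19)))/(2508 - 182) = (-868 - 1*1/19/(-1 + 57))/2326 = (-868 - 1*1/19/56)*(1/2326) = (-868 - 1*1/19*1/56)*(1/2326) = (-868 - 1/1064)*(1/2326) = -923553/1064*1/2326 = -923553/2474864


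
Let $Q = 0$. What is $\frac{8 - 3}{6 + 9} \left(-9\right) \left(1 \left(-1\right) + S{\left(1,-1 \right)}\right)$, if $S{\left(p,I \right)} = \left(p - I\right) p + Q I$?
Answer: $-3$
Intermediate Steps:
$S{\left(p,I \right)} = p \left(p - I\right)$ ($S{\left(p,I \right)} = \left(p - I\right) p + 0 I = p \left(p - I\right) + 0 = p \left(p - I\right)$)
$\frac{8 - 3}{6 + 9} \left(-9\right) \left(1 \left(-1\right) + S{\left(1,-1 \right)}\right) = \frac{8 - 3}{6 + 9} \left(-9\right) \left(1 \left(-1\right) + 1 \left(1 - -1\right)\right) = \frac{5}{15} \left(-9\right) \left(-1 + 1 \left(1 + 1\right)\right) = 5 \cdot \frac{1}{15} \left(-9\right) \left(-1 + 1 \cdot 2\right) = \frac{1}{3} \left(-9\right) \left(-1 + 2\right) = \left(-3\right) 1 = -3$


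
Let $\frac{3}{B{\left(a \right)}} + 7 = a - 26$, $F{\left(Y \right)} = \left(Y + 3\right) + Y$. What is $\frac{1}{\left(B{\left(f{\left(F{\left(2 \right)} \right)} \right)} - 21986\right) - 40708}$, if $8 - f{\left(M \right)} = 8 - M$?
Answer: $- \frac{26}{1630047} \approx -1.595 \cdot 10^{-5}$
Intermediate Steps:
$F{\left(Y \right)} = 3 + 2 Y$ ($F{\left(Y \right)} = \left(3 + Y\right) + Y = 3 + 2 Y$)
$f{\left(M \right)} = M$ ($f{\left(M \right)} = 8 - \left(8 - M\right) = 8 + \left(-8 + M\right) = M$)
$B{\left(a \right)} = \frac{3}{-33 + a}$ ($B{\left(a \right)} = \frac{3}{-7 + \left(a - 26\right)} = \frac{3}{-7 + \left(-26 + a\right)} = \frac{3}{-33 + a}$)
$\frac{1}{\left(B{\left(f{\left(F{\left(2 \right)} \right)} \right)} - 21986\right) - 40708} = \frac{1}{\left(\frac{3}{-33 + \left(3 + 2 \cdot 2\right)} - 21986\right) - 40708} = \frac{1}{\left(\frac{3}{-33 + \left(3 + 4\right)} - 21986\right) - 40708} = \frac{1}{\left(\frac{3}{-33 + 7} - 21986\right) - 40708} = \frac{1}{\left(\frac{3}{-26} - 21986\right) - 40708} = \frac{1}{\left(3 \left(- \frac{1}{26}\right) - 21986\right) - 40708} = \frac{1}{\left(- \frac{3}{26} - 21986\right) - 40708} = \frac{1}{- \frac{571639}{26} - 40708} = \frac{1}{- \frac{1630047}{26}} = - \frac{26}{1630047}$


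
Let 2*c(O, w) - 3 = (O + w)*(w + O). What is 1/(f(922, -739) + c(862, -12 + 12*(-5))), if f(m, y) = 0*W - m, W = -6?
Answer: 2/622259 ≈ 3.2141e-6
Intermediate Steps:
f(m, y) = -m (f(m, y) = 0*(-6) - m = 0 - m = -m)
c(O, w) = 3/2 + (O + w)²/2 (c(O, w) = 3/2 + ((O + w)*(w + O))/2 = 3/2 + ((O + w)*(O + w))/2 = 3/2 + (O + w)²/2)
1/(f(922, -739) + c(862, -12 + 12*(-5))) = 1/(-1*922 + (3/2 + (862 + (-12 + 12*(-5)))²/2)) = 1/(-922 + (3/2 + (862 + (-12 - 60))²/2)) = 1/(-922 + (3/2 + (862 - 72)²/2)) = 1/(-922 + (3/2 + (½)*790²)) = 1/(-922 + (3/2 + (½)*624100)) = 1/(-922 + (3/2 + 312050)) = 1/(-922 + 624103/2) = 1/(622259/2) = 2/622259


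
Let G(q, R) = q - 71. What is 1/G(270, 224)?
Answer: 1/199 ≈ 0.0050251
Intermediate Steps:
G(q, R) = -71 + q
1/G(270, 224) = 1/(-71 + 270) = 1/199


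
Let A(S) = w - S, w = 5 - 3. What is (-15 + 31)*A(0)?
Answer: 32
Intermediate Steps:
w = 2
A(S) = 2 - S
(-15 + 31)*A(0) = (-15 + 31)*(2 - 1*0) = 16*(2 + 0) = 16*2 = 32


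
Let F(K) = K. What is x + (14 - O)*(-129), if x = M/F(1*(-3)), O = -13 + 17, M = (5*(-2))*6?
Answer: -1270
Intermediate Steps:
M = -60 (M = -10*6 = -60)
O = 4
x = 20 (x = -60/(1*(-3)) = -60/(-3) = -60*(-⅓) = 20)
x + (14 - O)*(-129) = 20 + (14 - 1*4)*(-129) = 20 + (14 - 4)*(-129) = 20 + 10*(-129) = 20 - 1290 = -1270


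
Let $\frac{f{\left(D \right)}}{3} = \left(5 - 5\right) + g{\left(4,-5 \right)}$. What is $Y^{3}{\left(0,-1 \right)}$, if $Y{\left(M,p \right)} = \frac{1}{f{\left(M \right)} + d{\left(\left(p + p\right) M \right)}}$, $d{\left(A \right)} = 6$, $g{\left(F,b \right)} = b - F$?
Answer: $- \frac{1}{9261} \approx -0.00010798$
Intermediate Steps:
$f{\left(D \right)} = -27$ ($f{\left(D \right)} = 3 \left(\left(5 - 5\right) - 9\right) = 3 \left(0 - 9\right) = 3 \left(-9\right) = -27$)
$Y{\left(M,p \right)} = - \frac{1}{21}$ ($Y{\left(M,p \right)} = \frac{1}{-27 + 6} = \frac{1}{-21} = - \frac{1}{21}$)
$Y^{3}{\left(0,-1 \right)} = \left(- \frac{1}{21}\right)^{3} = - \frac{1}{9261}$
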